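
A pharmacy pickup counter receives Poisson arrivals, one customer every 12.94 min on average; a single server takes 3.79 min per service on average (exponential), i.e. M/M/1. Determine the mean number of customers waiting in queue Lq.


λ = 60/12.94 = 4.6368 /hr
μ = 60/3.79 = 15.8311 /hr
ρ = λ/μ = 4.6368/15.8311 = 0.2929
Lq = ρ²/(1−ρ) = 0.08578/0.7071 = 0.1213

Final: 0.1213


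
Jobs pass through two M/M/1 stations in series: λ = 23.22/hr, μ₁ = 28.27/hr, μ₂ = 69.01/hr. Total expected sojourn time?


Each node sees arrival rate λ = 23.22/hr (tandem ⇒ throughput preserved).
W₁ = 1/(μ₁−λ) = 1/(28.27−23.22) = 0.19802 hr
W₂ = 1/(μ₂−λ) = 1/(69.01−23.22) = 0.02184 hr
W_total = W₁ + W₂ = 0.19802 + 0.02184 = 0.21986 hr

Final: 0.21986 hr


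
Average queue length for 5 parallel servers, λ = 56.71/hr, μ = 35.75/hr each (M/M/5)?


a = λ/μ = 1.5863; ρ = a/5 = 0.3173
P₀ = 0.204242
Lq = P₀·a^c·ρ / (c!·(1−ρ)²) = 0.204242·10.04426·0.3173/(120·0.46614)
= 0.01164

Final: 0.01164


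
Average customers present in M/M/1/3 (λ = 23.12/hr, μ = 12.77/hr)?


ρ = 23.12/12.77 = 1.8105
L = ρ[1 − (K+1)ρ^K + Kρ^(K+1)] / [(1−ρ)(1−ρ^(K+1))]
Numerator: 1.8105·(1 − 4·5.934591 + 3·10.744538) = 17.191084
Denominator: (-0.8105)·(-9.744538) = 7.897883
L = 17.191084/7.897883 = 2.1767

Final: 2.1767


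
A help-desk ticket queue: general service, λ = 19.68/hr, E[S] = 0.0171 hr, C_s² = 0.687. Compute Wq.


ρ = λ·E[S] = 19.68·0.0171 = 0.3365
E[S²] = E[S]²(1+C_s²) = 0.0171²·(1+0.687) = 0.0004933
Wq = λ·E[S²]/(2(1−ρ)) = 19.68·0.0004933/(2·0.6635) = 0.007316 hr

Final: 0.007316 hr


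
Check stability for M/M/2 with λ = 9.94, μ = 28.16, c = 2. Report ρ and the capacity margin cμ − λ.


Total capacity cμ = 2·28.16 = 56.32/hr
ρ = λ/(cμ) = 9.94/56.32 = 0.1765
Stable ⇔ ρ < 1: YES
Spare capacity = cμ − λ = 56.32 − 9.94 = 46.38/hr

Final: ρ = 0.1765; stable; margin = 46.38/hr


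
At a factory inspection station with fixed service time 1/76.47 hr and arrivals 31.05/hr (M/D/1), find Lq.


ρ = 31.05/76.47 = 0.4060
M/D/1: Lq = ρ²/(2(1−ρ)) = 0.1649/(2·0.5940) = 0.13879

Final: 0.13879


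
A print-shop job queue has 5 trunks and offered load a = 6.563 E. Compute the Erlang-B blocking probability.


B(c,a) = (a^c/c!) / Σ_{k=0}^{c} a^k/k!
a^5/5! = 101.468391
Σ terms (k=0..5): 1.00000 + 6.56300 + 21.53648 + 47.11465 + 77.30336 + 101.46839 = 254.985886
B = 101.468391/254.985886 = 0.397937

Final: 0.397937


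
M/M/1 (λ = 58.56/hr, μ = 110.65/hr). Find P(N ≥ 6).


ρ = 58.56/110.65 = 0.5292
P(N ≥ n) = ρ^n = 0.5292^6 = 0.021973

Final: 0.021973


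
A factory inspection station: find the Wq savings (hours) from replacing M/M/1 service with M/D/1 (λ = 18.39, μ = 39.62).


ρ = 18.39/39.62 = 0.4642
Wq(M/M/1) = ρ/(μ−λ) = 0.4642/21.23 = 0.02186 hr
Wq(M/D/1) = ρ/(2(μ−λ)) = 0.01093 hr
Savings = 0.02186 − 0.01093 = 0.01093 hr

Final: 0.01093 hr


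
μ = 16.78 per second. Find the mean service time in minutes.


Mean service time = 1/μ = 1/16.78 second = 0.05959 second
In minutes: 0.05959 × 0.0166667 = 0.0009932 min

Final: 0.0009932 min


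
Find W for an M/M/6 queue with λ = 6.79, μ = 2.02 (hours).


a = 3.3614; ρ = 0.5602; P₀ = 0.033566
Lq = P₀·a^c·ρ/(c!(1−ρ)²) = 0.19480
Wq = Lq/λ = 0.19480/6.79 = 0.02869 hr
W = Wq + 1/μ = 0.02869 + 0.49505 = 0.52374 hr

Final: 0.52374 hr


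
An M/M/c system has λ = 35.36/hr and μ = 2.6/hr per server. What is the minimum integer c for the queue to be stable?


Stability requires cμ > λ ⇔ c > λ/μ.
λ/μ = 35.36/2.6 = 13.6000
Minimum integer c = ⌊13.6000⌋ + 1 = 14
Check: 14·2.6 = 36.40 > 35.36, while 13·2.6 = 33.80 ≤ 35.36

Final: 14 servers


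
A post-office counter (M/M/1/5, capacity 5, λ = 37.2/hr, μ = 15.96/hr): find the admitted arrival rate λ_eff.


ρ = 2.3308; P_K = (1−ρ)ρ^5/(1−ρ^6) = 0.574551
λ_eff = λ(1 − P_K) = 37.2·(1 − 0.574551) = 37.2·0.425449 = 15.8267 /hr

Final: 15.8267 /hr


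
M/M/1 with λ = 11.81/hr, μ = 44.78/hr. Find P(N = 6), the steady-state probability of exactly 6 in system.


ρ = 11.81/44.78 = 0.2637
P_n = (1−ρ)·ρ^n = (1 − 0.2637)·0.2637^6 = 0.7363·0.0003365 = 0.0002478

Final: 0.0002478


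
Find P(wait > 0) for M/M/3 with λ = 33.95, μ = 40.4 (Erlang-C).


a = λ/μ = 0.8403; ρ = a/3 = 0.2801
P₀ = 0.429032 (from M/M/c formula)
C(c,a) = [a^c/(c!(1−ρ))]·P₀ = [0.59344/(6·0.7199)]·0.429032
= 0.13739·0.429032 = 0.058945

Final: 0.058945


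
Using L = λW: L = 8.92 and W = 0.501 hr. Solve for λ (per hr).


λ = L/W = 8.92/0.501 = 17.8044 /hr

Final: 17.8044 /hr


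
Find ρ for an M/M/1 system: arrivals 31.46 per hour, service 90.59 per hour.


ρ = λ/μ = 31.46/90.59 = 0.3473

Final: 0.3473


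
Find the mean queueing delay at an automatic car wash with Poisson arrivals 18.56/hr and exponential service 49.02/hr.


ρ = 18.56/49.02 = 0.3786
Wq = ρ/(μ−λ) = 0.3786/(49.02 − 18.56) = 0.3786/30.46 = 0.01243 hr

Final: 0.01243 hr


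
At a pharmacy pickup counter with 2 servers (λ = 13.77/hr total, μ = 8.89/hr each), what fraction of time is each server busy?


ρ = λ/(cμ) = 13.77/(2·8.89) = 13.77/17.78 = 0.7745

Final: 0.7745


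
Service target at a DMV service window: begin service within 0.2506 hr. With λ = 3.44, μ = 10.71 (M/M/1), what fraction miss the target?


ρ = 3.44/10.71 = 0.3212
P(Wq > t) = ρ·e^{−(μ−λ)t} = 0.3212·e^{−1.8219}
= 0.3212·0.161724 = 0.051945

Final: 0.051945


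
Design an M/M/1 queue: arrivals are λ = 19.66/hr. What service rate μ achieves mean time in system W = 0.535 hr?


W = 1/(μ−λ) ⇒ μ − λ = 1/W = 1/0.535 = 1.8692
μ = λ + 1/W = 19.66 + 1.8692 = 21.5292 per hr

Final: 21.5292 /hr


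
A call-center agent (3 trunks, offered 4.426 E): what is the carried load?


B(3,4.426) = 0.487021 (Erlang-B)
Carried load = a(1 − B) = 4.426·(1 − 0.487021) = 4.426·0.512979 = 2.2704 E

Final: 2.2704 Erlangs


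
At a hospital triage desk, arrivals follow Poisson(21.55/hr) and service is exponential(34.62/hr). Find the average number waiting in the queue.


ρ = 21.55/34.62 = 0.6225
Lq = ρ²/(1−ρ) = 0.3875/0.3775 = 1.0263

Final: 1.0263


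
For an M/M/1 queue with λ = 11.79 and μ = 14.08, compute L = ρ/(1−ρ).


ρ = λ/μ = 11.79/14.08 = 0.8374
L = ρ/(1−ρ) = 0.8374/(1 − 0.8374) = 0.8374/0.1626 = 5.1485

Final: 5.1485


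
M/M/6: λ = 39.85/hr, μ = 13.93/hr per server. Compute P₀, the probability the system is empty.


a = λ/μ = 39.85/13.93 = 2.8607; ρ = a/c = 0.4768
Σ_{k=0}^{5} a^k/k! (terms k=0..5) = 1.00000 + 2.86073 + 4.09189 + 3.90194 + 2.79060 + 1.59663 = 16.24180
Tail: a^6/(6!(1−ρ)) = 548.10436/(720·0.5232) = 1.45497
P₀ = 1/(16.24180 + 1.45497) = 1/17.69677 = 0.056508

Final: 0.056508


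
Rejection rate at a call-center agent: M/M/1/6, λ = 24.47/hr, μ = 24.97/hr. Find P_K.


ρ = λ/μ = 24.47/24.97 = 0.9800
P_K = (1−ρ)ρ^K/(1−ρ^(K+1)) = (0.02002·0.885712)/(1 − 0.867977)
= 0.017736/0.132023 = 0.134336

Final: 0.134336


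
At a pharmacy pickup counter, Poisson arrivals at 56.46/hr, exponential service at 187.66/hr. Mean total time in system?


W = 1/(μ−λ) = 1/(187.66 − 56.46) = 1/131.20 = 0.007622 hr

Final: 0.007622 hr


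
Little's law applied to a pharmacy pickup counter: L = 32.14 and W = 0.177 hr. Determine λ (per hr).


λ = L/W = 32.14/0.177 = 181.5819 /hr

Final: 181.5819 /hr


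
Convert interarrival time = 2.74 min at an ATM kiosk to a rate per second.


λ = 1/(interarrival time) in consistent units.
1 second = 0.0166667 min, so λ = 0.0166667/2.74 = 0.006083 per second

Final: 0.006083 /sec


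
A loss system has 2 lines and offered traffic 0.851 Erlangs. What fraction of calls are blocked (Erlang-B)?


B(c,a) = (a^c/c!) / Σ_{k=0}^{c} a^k/k!
a^2/2! = 0.362100
Σ terms (k=0..2): 1.00000 + 0.85100 + 0.36210 = 2.213100
B = 0.362100/2.213100 = 0.163617

Final: 0.163617


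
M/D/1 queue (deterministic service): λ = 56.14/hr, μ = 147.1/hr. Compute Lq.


ρ = 56.14/147.1 = 0.3816
M/D/1: Lq = ρ²/(2(1−ρ)) = 0.1457/(2·0.6184) = 0.11777

Final: 0.11777


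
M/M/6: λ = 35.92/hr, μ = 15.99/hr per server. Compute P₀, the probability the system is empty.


a = λ/μ = 35.92/15.99 = 2.2464; ρ = a/c = 0.3744
Σ_{k=0}^{5} a^k/k! (terms k=0..5) = 1.00000 + 2.24640 + 2.52317 + 1.88935 + 1.06106 + 0.47671 = 9.19669
Tail: a^6/(6!(1−ρ)) = 128.50712/(720·0.6256) = 0.28530
P₀ = 1/(9.19669 + 0.28530) = 1/9.48199 = 0.105463

Final: 0.105463


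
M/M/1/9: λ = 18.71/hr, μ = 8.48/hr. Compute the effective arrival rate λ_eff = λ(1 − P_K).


ρ = 2.2064; P_K = (1−ρ)ρ^9/(1−ρ^10) = 0.546967
λ_eff = λ(1 − P_K) = 18.71·(1 − 0.546967) = 18.71·0.453033 = 8.4763 /hr

Final: 8.4763 /hr


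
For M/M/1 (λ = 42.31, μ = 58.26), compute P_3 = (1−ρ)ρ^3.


ρ = 42.31/58.26 = 0.7262
P_n = (1−ρ)·ρ^n = (1 − 0.7262)·0.7262^3 = 0.2738·0.383017 = 0.104860

Final: 0.104860


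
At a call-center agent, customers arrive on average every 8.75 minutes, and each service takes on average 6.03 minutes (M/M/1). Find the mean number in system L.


λ = 60/8.75 = 6.8571 /hr
μ = 60/6.03 = 9.9502 /hr
ρ = λ/μ = 6.8571/9.9502 = 0.6891
L = ρ/(1−ρ) = 0.6891/0.3109 = 2.2169

Final: 2.2169


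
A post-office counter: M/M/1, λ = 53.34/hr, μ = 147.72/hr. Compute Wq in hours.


ρ = 53.34/147.72 = 0.3611
Wq = ρ/(μ−λ) = 0.3611/(147.72 − 53.34) = 0.3611/94.38 = 0.003826 hr

Final: 0.003826 hr


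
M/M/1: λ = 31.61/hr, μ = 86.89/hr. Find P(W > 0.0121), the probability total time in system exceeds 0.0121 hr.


W ~ Exponential(μ−λ) for M/M/1.
μ − λ = 86.89 − 31.61 = 55.2800
P(W > t) = e^{−(μ−λ)t} = e^{−0.6689} = 0.512278

Final: 0.512278


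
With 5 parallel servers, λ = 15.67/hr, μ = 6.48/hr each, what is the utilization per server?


ρ = λ/(cμ) = 15.67/(5·6.48) = 15.67/32.40 = 0.4836

Final: 0.4836


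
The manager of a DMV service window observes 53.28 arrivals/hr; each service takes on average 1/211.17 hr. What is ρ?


ρ = λ/μ = 53.28/211.17 = 0.2523

Final: 0.2523


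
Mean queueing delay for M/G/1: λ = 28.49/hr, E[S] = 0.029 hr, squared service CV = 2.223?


ρ = λ·E[S] = 28.49·0.029 = 0.8262
E[S²] = E[S]²(1+C_s²) = 0.029²·(1+2.223) = 0.002711
Wq = λ·E[S²]/(2(1−ρ)) = 28.49·0.002711/(2·0.1738) = 0.22217 hr

Final: 0.22217 hr


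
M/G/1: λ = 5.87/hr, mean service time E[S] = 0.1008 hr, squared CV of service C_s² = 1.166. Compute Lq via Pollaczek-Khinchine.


ρ = λ·E[S] = 5.87·0.1008 = 0.5917
Lq = ρ²(1+C_s²)/(2(1−ρ)) = 0.3501·(1+1.166)/(2·0.4083)
= 0.3501·2.1660/0.8166 = 0.92863

Final: 0.92863


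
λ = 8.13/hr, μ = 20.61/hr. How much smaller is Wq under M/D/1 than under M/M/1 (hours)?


ρ = 8.13/20.61 = 0.3945
Wq(M/M/1) = ρ/(μ−λ) = 0.3945/12.48 = 0.03161 hr
Wq(M/D/1) = ρ/(2(μ−λ)) = 0.01580 hr
Savings = 0.03161 − 0.01580 = 0.01580 hr

Final: 0.01580 hr


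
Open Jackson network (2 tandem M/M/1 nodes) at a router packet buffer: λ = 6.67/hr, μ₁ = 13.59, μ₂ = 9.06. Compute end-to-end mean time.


Each node sees arrival rate λ = 6.67/hr (tandem ⇒ throughput preserved).
W₁ = 1/(μ₁−λ) = 1/(13.59−6.67) = 0.14451 hr
W₂ = 1/(μ₂−λ) = 1/(9.06−6.67) = 0.41841 hr
W_total = W₁ + W₂ = 0.14451 + 0.41841 = 0.56292 hr

Final: 0.56292 hr


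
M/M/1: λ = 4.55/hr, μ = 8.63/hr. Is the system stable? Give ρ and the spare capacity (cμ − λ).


Total capacity cμ = 1·8.63 = 8.63/hr
ρ = λ/(cμ) = 4.55/8.63 = 0.5272
Stable ⇔ ρ < 1: YES
Spare capacity = cμ − λ = 8.63 − 4.55 = 4.08/hr

Final: ρ = 0.5272; stable; margin = 4.08/hr


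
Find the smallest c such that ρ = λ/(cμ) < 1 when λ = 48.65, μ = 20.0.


Stability requires cμ > λ ⇔ c > λ/μ.
λ/μ = 48.65/20.0 = 2.4325
Minimum integer c = ⌊2.4325⌋ + 1 = 3
Check: 3·20.0 = 60.00 > 48.65, while 2·20.0 = 40.00 ≤ 48.65

Final: 3 servers


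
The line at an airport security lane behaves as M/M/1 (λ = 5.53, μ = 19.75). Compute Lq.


ρ = 5.53/19.75 = 0.2800
Lq = ρ²/(1−ρ) = 0.07840/0.7200 = 0.1089

Final: 0.1089


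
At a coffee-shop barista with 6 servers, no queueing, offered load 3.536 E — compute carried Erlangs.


B(6,3.536) = 0.084861 (Erlang-B)
Carried load = a(1 − B) = 3.536·(1 − 0.084861) = 3.536·0.915139 = 3.2359 E

Final: 3.2359 Erlangs


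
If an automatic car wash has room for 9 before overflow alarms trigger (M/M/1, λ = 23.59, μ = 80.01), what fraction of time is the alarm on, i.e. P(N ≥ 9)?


ρ = 23.59/80.01 = 0.2948
P(N ≥ n) = ρ^n = 0.2948^9 = 0.00001684

Final: 0.00001684


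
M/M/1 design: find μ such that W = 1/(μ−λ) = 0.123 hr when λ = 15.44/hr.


W = 1/(μ−λ) ⇒ μ − λ = 1/W = 1/0.123 = 8.1301
μ = λ + 1/W = 15.44 + 8.1301 = 23.5701 per hr

Final: 23.5701 /hr


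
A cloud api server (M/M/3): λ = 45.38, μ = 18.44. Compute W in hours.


a = 2.4610; ρ = 0.8203; P₀ = 0.049228
Lq = P₀·a^c·ρ/(c!(1−ρ)²) = 3.10701
Wq = Lq/λ = 3.10701/45.38 = 0.06847 hr
W = Wq + 1/μ = 0.06847 + 0.05423 = 0.12270 hr

Final: 0.12270 hr


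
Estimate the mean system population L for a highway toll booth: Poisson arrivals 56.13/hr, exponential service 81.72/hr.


ρ = λ/μ = 56.13/81.72 = 0.6869
L = ρ/(1−ρ) = 0.6869/(1 − 0.6869) = 0.6869/0.3131 = 2.1934

Final: 2.1934


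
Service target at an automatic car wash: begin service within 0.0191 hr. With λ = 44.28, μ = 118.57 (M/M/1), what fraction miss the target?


ρ = 44.28/118.57 = 0.3735
P(Wq > t) = ρ·e^{−(μ−λ)t} = 0.3735·e^{−1.4189}
= 0.3735·0.241971 = 0.090364

Final: 0.090364


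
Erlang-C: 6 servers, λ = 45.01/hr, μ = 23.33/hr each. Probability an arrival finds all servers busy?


a = λ/μ = 1.9293; ρ = a/6 = 0.3215
P₀ = 0.145081 (from M/M/c formula)
C(c,a) = [a^c/(c!(1−ρ))]·P₀ = [51.56626/(720·0.6785)]·0.145081
= 0.10556·0.145081 = 0.015315

Final: 0.015315


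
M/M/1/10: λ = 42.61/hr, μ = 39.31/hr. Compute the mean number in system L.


ρ = 42.61/39.31 = 1.0839
L = ρ[1 − (K+1)ρ^K + Kρ^(K+1)] / [(1−ρ)(1−ρ^(K+1))]
Numerator: 1.0839·(1 − 11·2.239159 + 10·2.427132) = 0.694347
Denominator: (-0.08395)·(-1.427132) = 0.119805
L = 0.694347/0.119805 = 5.7956

Final: 5.7956


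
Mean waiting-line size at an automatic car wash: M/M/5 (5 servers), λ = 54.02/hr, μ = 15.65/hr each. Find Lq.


a = λ/μ = 3.4518; ρ = a/5 = 0.6904
P₀ = 0.027499
Lq = P₀·a^c·ρ / (c!·(1−ρ)²) = 0.027499·490.00577·0.6904/(120·0.09588)
= 0.80847

Final: 0.80847


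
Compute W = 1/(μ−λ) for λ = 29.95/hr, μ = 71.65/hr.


W = 1/(μ−λ) = 1/(71.65 − 29.95) = 1/41.70 = 0.02398 hr

Final: 0.02398 hr


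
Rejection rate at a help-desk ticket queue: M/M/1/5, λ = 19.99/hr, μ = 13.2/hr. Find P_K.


ρ = λ/μ = 19.99/13.2 = 1.5144
P_K = (1−ρ)ρ^K/(1−ρ^(K+1)) = (-0.5144·7.965157)/(1 − 12.062385)
= -4.097228/-11.062385 = 0.370375

Final: 0.370375


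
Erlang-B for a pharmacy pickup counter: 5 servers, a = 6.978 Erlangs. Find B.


B(c,a) = (a^c/c!) / Σ_{k=0}^{c} a^k/k!
a^5/5! = 137.871208
Σ terms (k=0..5): 1.00000 + 6.97800 + 24.34624 + 56.62936 + 98.78992 + 137.87121 = 325.614725
B = 137.871208/325.614725 = 0.423418

Final: 0.423418


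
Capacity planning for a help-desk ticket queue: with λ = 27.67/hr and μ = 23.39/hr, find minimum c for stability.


Stability requires cμ > λ ⇔ c > λ/μ.
λ/μ = 27.67/23.39 = 1.1830
Minimum integer c = ⌊1.1830⌋ + 1 = 2
Check: 2·23.39 = 46.78 > 27.67, while 1·23.39 = 23.39 ≤ 27.67

Final: 2 servers


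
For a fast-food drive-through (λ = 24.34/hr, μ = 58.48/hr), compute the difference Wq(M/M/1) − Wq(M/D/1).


ρ = 24.34/58.48 = 0.4162
Wq(M/M/1) = ρ/(μ−λ) = 0.4162/34.14 = 0.01219 hr
Wq(M/D/1) = ρ/(2(μ−λ)) = 0.006096 hr
Savings = 0.01219 − 0.006096 = 0.006096 hr

Final: 0.006096 hr


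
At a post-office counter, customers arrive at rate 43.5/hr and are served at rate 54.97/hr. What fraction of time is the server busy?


ρ = λ/μ = 43.5/54.97 = 0.7913

Final: 0.7913


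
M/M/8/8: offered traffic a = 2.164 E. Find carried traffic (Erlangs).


B(8,2.164) = 0.001371 (Erlang-B)
Carried load = a(1 − B) = 2.164·(1 − 0.001371) = 2.164·0.998629 = 2.1610 E

Final: 2.1610 Erlangs


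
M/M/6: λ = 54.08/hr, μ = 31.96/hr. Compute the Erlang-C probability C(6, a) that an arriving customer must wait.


a = λ/μ = 1.6921; ρ = a/6 = 0.2820
P₀ = 0.184032 (from M/M/c formula)
C(c,a) = [a^c/(c!(1−ρ))]·P₀ = [23.47359/(720·0.7180)]·0.184032
= 0.04541·0.184032 = 0.008357

Final: 0.008357


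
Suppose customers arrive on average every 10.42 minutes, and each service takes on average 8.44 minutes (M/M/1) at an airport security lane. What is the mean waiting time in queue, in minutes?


λ = 60/10.42 = 5.7582 /hr
μ = 60/8.44 = 7.1090 /hr
ρ = λ/μ = 5.7582/7.1090 = 0.8100
Wq = ρ/(μ−λ) = 0.8100/(7.1090−5.7582) = 0.59961 hr
In minutes: 0.59961·60 = 35.977 min

Final: 35.977 min


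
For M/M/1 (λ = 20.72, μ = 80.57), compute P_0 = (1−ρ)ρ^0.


ρ = 20.72/80.57 = 0.2572
P_n = (1−ρ)·ρ^n = (1 − 0.2572)·0.2572^0 = 0.7428·1.000000 = 0.742832

Final: 0.742832


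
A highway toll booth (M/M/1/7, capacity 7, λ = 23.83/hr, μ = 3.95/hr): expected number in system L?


ρ = 23.83/3.95 = 6.0329
L = ρ[1 − (K+1)ρ^K + Kρ^(K+1)] / [(1−ρ)(1−ρ^(K+1))]
Numerator: 6.0329·(1 − 8·290863.099028 + 7·1754751.303759) = 60065809.521843
Denominator: (-5.0329)·(-1754750.303759) = 8831502.794616
L = 60065809.521843/8831502.794616 = 6.8013

Final: 6.8013


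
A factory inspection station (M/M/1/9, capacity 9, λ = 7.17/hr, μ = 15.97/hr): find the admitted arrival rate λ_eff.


ρ = 0.4490; P_K = (1−ρ)ρ^9/(1−ρ^10) = 0.0004086
λ_eff = λ(1 − P_K) = 7.17·(1 − 0.0004086) = 7.17·0.999591 = 7.1671 /hr

Final: 7.1671 /hr


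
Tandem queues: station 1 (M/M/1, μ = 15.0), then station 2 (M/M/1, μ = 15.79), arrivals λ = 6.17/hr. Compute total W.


Each node sees arrival rate λ = 6.17/hr (tandem ⇒ throughput preserved).
W₁ = 1/(μ₁−λ) = 1/(15.0−6.17) = 0.11325 hr
W₂ = 1/(μ₂−λ) = 1/(15.79−6.17) = 0.10395 hr
W_total = W₁ + W₂ = 0.11325 + 0.10395 = 0.21720 hr

Final: 0.21720 hr


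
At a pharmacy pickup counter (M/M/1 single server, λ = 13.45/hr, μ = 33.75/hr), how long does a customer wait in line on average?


ρ = 13.45/33.75 = 0.3985
Wq = ρ/(μ−λ) = 0.3985/(33.75 − 13.45) = 0.3985/20.30 = 0.01963 hr

Final: 0.01963 hr


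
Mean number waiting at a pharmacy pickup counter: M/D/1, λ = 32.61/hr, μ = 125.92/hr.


ρ = 32.61/125.92 = 0.2590
M/D/1: Lq = ρ²/(2(1−ρ)) = 0.06707/(2·0.7410) = 0.04525

Final: 0.04525


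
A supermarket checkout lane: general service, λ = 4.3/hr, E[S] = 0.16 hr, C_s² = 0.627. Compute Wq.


ρ = λ·E[S] = 4.3·0.16 = 0.6880
E[S²] = E[S]²(1+C_s²) = 0.16²·(1+0.627) = 0.041651
Wq = λ·E[S²]/(2(1−ρ)) = 4.3·0.041651/(2·0.3120) = 0.28702 hr

Final: 0.28702 hr


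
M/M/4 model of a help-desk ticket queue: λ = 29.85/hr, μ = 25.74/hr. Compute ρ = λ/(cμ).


ρ = λ/(cμ) = 29.85/(4·25.74) = 29.85/102.96 = 0.2899

Final: 0.2899


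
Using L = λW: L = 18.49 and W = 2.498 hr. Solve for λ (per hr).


λ = L/W = 18.49/2.498 = 7.4019 /hr

Final: 7.4019 /hr


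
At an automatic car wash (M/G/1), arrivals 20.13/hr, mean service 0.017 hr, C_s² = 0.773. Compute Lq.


ρ = λ·E[S] = 20.13·0.017 = 0.3422
Lq = ρ²(1+C_s²)/(2(1−ρ)) = 0.1171·(1+0.773)/(2·0.6578)
= 0.1171·1.7730/1.3156 = 0.15783

Final: 0.15783


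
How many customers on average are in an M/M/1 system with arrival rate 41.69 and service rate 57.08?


ρ = λ/μ = 41.69/57.08 = 0.7304
L = ρ/(1−ρ) = 0.7304/(1 − 0.7304) = 0.7304/0.2696 = 2.7089

Final: 2.7089


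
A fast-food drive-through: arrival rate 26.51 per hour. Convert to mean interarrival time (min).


Mean interarrival time = 1/λ = 1/26.51 hour = 0.03772 hour
In minutes: 0.03772 × 60 = 2.2633 min

Final: 2.2633 min


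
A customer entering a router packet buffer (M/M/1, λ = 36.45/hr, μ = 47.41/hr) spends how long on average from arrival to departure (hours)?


W = 1/(μ−λ) = 1/(47.41 − 36.45) = 1/10.96 = 0.09124 hr

Final: 0.09124 hr


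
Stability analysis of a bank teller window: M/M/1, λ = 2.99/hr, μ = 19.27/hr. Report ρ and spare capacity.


Total capacity cμ = 1·19.27 = 19.27/hr
ρ = λ/(cμ) = 2.99/19.27 = 0.1552
Stable ⇔ ρ < 1: YES
Spare capacity = cμ − λ = 19.27 − 2.99 = 16.28/hr

Final: ρ = 0.1552; stable; margin = 16.28/hr


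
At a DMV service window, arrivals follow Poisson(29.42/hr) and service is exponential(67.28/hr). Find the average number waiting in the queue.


ρ = 29.42/67.28 = 0.4373
Lq = ρ²/(1−ρ) = 0.1912/0.5627 = 0.3398

Final: 0.3398


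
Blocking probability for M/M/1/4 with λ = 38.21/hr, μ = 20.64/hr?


ρ = λ/μ = 38.21/20.64 = 1.8513
P_K = (1−ρ)ρ^K/(1−ρ^(K+1)) = (-0.8513·11.745442)/(1 − 21.743864)
= -9.998422/-20.743864 = 0.481994

Final: 0.481994


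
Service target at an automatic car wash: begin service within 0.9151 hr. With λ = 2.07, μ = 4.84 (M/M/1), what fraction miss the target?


ρ = 2.07/4.84 = 0.4277
P(Wq > t) = ρ·e^{−(μ−λ)t} = 0.4277·e^{−2.5348}
= 0.4277·0.079275 = 0.033905

Final: 0.033905


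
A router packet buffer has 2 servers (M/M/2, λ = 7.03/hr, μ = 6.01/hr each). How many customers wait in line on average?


a = λ/μ = 1.1697; ρ = a/2 = 0.5849
P₀ = 0.261942
Lq = P₀·a^c·ρ / (c!·(1−ρ)²) = 0.261942·1.36824·0.5849/(2·0.17234)
= 0.60813

Final: 0.60813


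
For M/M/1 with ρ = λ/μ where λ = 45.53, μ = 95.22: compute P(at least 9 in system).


ρ = 45.53/95.22 = 0.4782
P(N ≥ n) = ρ^n = 0.4782^9 = 0.001307

Final: 0.001307


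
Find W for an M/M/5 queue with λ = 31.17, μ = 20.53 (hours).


a = 1.5183; ρ = 0.3037; P₀ = 0.218719
Lq = P₀·a^c·ρ/(c!(1−ρ)²) = 0.009208
Wq = Lq/λ = 0.009208/31.17 = 0.0002954 hr
W = Wq + 1/μ = 0.0002954 + 0.04871 = 0.04900 hr

Final: 0.04900 hr


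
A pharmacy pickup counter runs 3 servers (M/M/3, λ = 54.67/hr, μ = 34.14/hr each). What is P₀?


a = λ/μ = 54.67/34.14 = 1.6013; ρ = a/c = 0.5338
Σ_{k=0}^{2} a^k/k! (terms k=0..2) = 1.00000 + 1.60135 + 1.28216 = 3.88350
Tail: a^3/(3!(1−ρ)) = 4.10636/(6·0.4662) = 1.46797
P₀ = 1/(3.88350 + 1.46797) = 1/5.35147 = 0.186864

Final: 0.186864


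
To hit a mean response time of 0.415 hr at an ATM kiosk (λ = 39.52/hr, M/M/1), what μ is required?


W = 1/(μ−λ) ⇒ μ − λ = 1/W = 1/0.415 = 2.4096
μ = λ + 1/W = 39.52 + 2.4096 = 41.9296 per hr

Final: 41.9296 /hr


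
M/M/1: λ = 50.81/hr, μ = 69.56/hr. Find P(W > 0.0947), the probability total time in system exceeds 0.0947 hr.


W ~ Exponential(μ−λ) for M/M/1.
μ − λ = 69.56 − 50.81 = 18.7500
P(W > t) = e^{−(μ−λ)t} = e^{−1.7756} = 0.169378

Final: 0.169378


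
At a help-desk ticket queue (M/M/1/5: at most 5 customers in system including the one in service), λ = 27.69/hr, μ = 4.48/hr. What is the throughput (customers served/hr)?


ρ = 6.1808; P_K = (1−ρ)ρ^5/(1−ρ^6) = 0.838224
λ_eff = λ(1 − P_K) = 27.69·(1 − 0.838224) = 27.69·0.161776 = 4.4796 /hr

Final: 4.4796 /hr


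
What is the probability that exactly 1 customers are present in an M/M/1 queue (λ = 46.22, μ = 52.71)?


ρ = 46.22/52.71 = 0.8769
P_n = (1−ρ)·ρ^n = (1 − 0.8769)·0.8769^1 = 0.1231·0.876873 = 0.107966

Final: 0.107966


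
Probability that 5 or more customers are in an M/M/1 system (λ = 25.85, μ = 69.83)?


ρ = 25.85/69.83 = 0.3702
P(N ≥ n) = ρ^n = 0.3702^5 = 0.006952

Final: 0.006952


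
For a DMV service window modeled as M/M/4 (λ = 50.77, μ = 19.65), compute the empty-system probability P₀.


a = λ/μ = 50.77/19.65 = 2.5837; ρ = a/c = 0.6459
Σ_{k=0}^{3} a^k/k! (terms k=0..3) = 1.00000 + 2.58372 + 3.33779 + 2.87463 = 9.79614
Tail: a^4/(4!(1−ρ)) = 44.56341/(24·0.3541) = 5.24417
P₀ = 1/(9.79614 + 5.24417) = 1/15.04031 = 0.066488

Final: 0.066488


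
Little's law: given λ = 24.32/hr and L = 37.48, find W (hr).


W = L/λ = 37.48/24.32 = 1.5411 hr

Final: 1.5411 hr


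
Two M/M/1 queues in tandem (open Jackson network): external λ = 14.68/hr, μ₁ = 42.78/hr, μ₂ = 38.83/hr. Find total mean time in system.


Each node sees arrival rate λ = 14.68/hr (tandem ⇒ throughput preserved).
W₁ = 1/(μ₁−λ) = 1/(42.78−14.68) = 0.03559 hr
W₂ = 1/(μ₂−λ) = 1/(38.83−14.68) = 0.04141 hr
W_total = W₁ + W₂ = 0.03559 + 0.04141 = 0.07700 hr

Final: 0.07700 hr


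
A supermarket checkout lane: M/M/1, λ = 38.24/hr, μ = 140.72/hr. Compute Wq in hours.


ρ = 38.24/140.72 = 0.2717
Wq = ρ/(μ−λ) = 0.2717/(140.72 − 38.24) = 0.2717/102.48 = 0.002652 hr

Final: 0.002652 hr


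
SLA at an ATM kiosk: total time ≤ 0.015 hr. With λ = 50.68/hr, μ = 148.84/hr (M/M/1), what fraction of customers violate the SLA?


W ~ Exponential(μ−λ) for M/M/1.
μ − λ = 148.84 − 50.68 = 98.1600
P(W > t) = e^{−(μ−λ)t} = e^{−1.4724} = 0.229374

Final: 0.229374


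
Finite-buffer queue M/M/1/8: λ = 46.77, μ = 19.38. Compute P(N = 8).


ρ = λ/μ = 46.77/19.38 = 2.4133
P_K = (1−ρ)ρ^K/(1−ρ^(K+1)) = (-1.4133·1150.558692)/(1 − 2776.657895)
= -1626.099204/-2775.657895 = 0.585843

Final: 0.585843


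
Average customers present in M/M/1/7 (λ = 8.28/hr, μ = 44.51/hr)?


ρ = 8.28/44.51 = 0.1860
L = ρ[1 − (K+1)ρ^K + Kρ^(K+1)] / [(1−ρ)(1−ρ^(K+1))]
Numerator: 0.1860·(1 − 8·0.000007709 + 7·0.000001434) = 0.186016
Denominator: (0.8140)·(0.999999) = 0.813973
L = 0.186016/0.813973 = 0.2285

Final: 0.2285


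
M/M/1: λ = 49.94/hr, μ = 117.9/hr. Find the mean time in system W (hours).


W = 1/(μ−λ) = 1/(117.9 − 49.94) = 1/67.96 = 0.01471 hr

Final: 0.01471 hr


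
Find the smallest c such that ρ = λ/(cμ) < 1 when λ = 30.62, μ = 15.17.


Stability requires cμ > λ ⇔ c > λ/μ.
λ/μ = 30.62/15.17 = 2.0185
Minimum integer c = ⌊2.0185⌋ + 1 = 3
Check: 3·15.17 = 45.51 > 30.62, while 2·15.17 = 30.34 ≤ 30.62

Final: 3 servers


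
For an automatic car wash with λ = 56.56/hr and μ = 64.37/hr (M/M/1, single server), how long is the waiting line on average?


ρ = 56.56/64.37 = 0.8787
Lq = ρ²/(1−ρ) = 0.7721/0.1213 = 6.3633

Final: 6.3633


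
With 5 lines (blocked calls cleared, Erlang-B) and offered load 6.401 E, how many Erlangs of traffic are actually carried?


B(5,6.401) = 0.387495 (Erlang-B)
Carried load = a(1 − B) = 6.401·(1 − 0.387495) = 6.401·0.612505 = 3.9206 E

Final: 3.9206 Erlangs


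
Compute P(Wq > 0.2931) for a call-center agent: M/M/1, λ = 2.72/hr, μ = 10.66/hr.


ρ = 2.72/10.66 = 0.2552
P(Wq > t) = ρ·e^{−(μ−λ)t} = 0.2552·e^{−2.3272}
= 0.2552·0.097567 = 0.024895

Final: 0.024895


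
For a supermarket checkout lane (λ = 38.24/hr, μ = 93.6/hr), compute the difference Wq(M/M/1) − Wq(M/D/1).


ρ = 38.24/93.6 = 0.4085
Wq(M/M/1) = ρ/(μ−λ) = 0.4085/55.36 = 0.007380 hr
Wq(M/D/1) = ρ/(2(μ−λ)) = 0.003690 hr
Savings = 0.007380 − 0.003690 = 0.003690 hr

Final: 0.003690 hr


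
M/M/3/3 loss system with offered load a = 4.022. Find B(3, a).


B(c,a) = (a^c/c!) / Σ_{k=0}^{c} a^k/k!
a^3/3! = 10.843636
Σ terms (k=0..3): 1.00000 + 4.02200 + 8.08824 + 10.84364 = 23.953878
B = 10.843636/23.953878 = 0.452688

Final: 0.452688


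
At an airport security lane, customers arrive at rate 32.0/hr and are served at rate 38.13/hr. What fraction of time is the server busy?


ρ = λ/μ = 32.0/38.13 = 0.8392

Final: 0.8392


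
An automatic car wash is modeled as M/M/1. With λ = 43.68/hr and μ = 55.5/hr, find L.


ρ = λ/μ = 43.68/55.5 = 0.7870
L = ρ/(1−ρ) = 0.7870/(1 − 0.7870) = 0.7870/0.2130 = 3.6954

Final: 3.6954


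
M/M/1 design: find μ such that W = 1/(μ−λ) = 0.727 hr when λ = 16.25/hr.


W = 1/(μ−λ) ⇒ μ − λ = 1/W = 1/0.727 = 1.3755
μ = λ + 1/W = 16.25 + 1.3755 = 17.6255 per hr

Final: 17.6255 /hr


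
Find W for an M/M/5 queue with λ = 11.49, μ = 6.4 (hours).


a = 1.7953; ρ = 0.3591; P₀ = 0.165380
Lq = P₀·a^c·ρ/(c!(1−ρ)²) = 0.02247
Wq = Lq/λ = 0.02247/11.49 = 0.001955 hr
W = Wq + 1/μ = 0.001955 + 0.15625 = 0.15821 hr

Final: 0.15821 hr


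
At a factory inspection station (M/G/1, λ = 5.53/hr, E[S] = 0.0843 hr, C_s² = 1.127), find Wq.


ρ = λ·E[S] = 5.53·0.0843 = 0.4662
E[S²] = E[S]²(1+C_s²) = 0.0843²·(1+1.127) = 0.015116
Wq = λ·E[S²]/(2(1−ρ)) = 5.53·0.015116/(2·0.5338) = 0.07829 hr

Final: 0.07829 hr


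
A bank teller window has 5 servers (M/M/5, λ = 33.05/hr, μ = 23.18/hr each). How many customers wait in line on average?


a = λ/μ = 1.4258; ρ = a/5 = 0.2852
P₀ = 0.240026
Lq = P₀·a^c·ρ / (c!·(1−ρ)²) = 0.240026·5.89237·0.2852/(120·0.51100)
= 0.006577

Final: 0.006577


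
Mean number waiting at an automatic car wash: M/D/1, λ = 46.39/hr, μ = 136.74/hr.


ρ = 46.39/136.74 = 0.3393
M/D/1: Lq = ρ²/(2(1−ρ)) = 0.1151/(2·0.6607) = 0.08710

Final: 0.08710


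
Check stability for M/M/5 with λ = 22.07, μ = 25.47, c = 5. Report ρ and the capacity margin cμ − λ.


Total capacity cμ = 5·25.47 = 127.35/hr
ρ = λ/(cμ) = 22.07/127.35 = 0.1733
Stable ⇔ ρ < 1: YES
Spare capacity = cμ − λ = 127.35 − 22.07 = 105.28/hr

Final: ρ = 0.1733; stable; margin = 105.28/hr


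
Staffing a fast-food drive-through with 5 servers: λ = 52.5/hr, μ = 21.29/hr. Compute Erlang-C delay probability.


a = λ/μ = 2.4659; ρ = a/5 = 0.4932
P₀ = 0.083018 (from M/M/c formula)
C(c,a) = [a^c/(c!(1−ρ))]·P₀ = [91.18391/(120·0.5068)]·0.083018
= 1.49931·0.083018 = 0.124469

Final: 0.124469


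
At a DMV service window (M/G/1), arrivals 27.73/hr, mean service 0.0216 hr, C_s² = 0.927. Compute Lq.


ρ = λ·E[S] = 27.73·0.0216 = 0.5990
Lq = ρ²(1+C_s²)/(2(1−ρ)) = 0.3588·(1+0.927)/(2·0.4010)
= 0.3588·1.9270/0.8021 = 0.86195

Final: 0.86195


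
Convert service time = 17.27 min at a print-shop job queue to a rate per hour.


μ = 1/(service time) in consistent units.
1 hour = 60 min, so μ = 60/17.27 = 3.4742 per hour

Final: 3.4742 /hr


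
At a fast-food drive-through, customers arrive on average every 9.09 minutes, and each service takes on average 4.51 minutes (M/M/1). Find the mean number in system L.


λ = 60/9.09 = 6.6007 /hr
μ = 60/4.51 = 13.3038 /hr
ρ = λ/μ = 6.6007/13.3038 = 0.4961
L = ρ/(1−ρ) = 0.4961/0.5039 = 0.9847

Final: 0.9847


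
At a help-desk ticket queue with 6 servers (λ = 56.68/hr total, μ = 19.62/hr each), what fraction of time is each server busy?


ρ = λ/(cμ) = 56.68/(6·19.62) = 56.68/117.72 = 0.4815

Final: 0.4815


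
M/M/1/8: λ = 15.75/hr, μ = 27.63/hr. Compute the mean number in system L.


ρ = 15.75/27.63 = 0.5700
L = ρ[1 − (K+1)ρ^K + Kρ^(K+1)] / [(1−ρ)(1−ρ^(K+1))]
Numerator: 0.5700·(1 − 9·0.011148 + 8·0.006355) = 0.541819
Denominator: (0.4300)·(0.993645) = 0.427235
L = 0.541819/0.427235 = 1.2682

Final: 1.2682


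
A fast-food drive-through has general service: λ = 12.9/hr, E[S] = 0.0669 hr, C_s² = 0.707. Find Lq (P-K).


ρ = λ·E[S] = 12.9·0.0669 = 0.8630
Lq = ρ²(1+C_s²)/(2(1−ρ)) = 0.7448·(1+0.707)/(2·0.1370)
= 0.7448·1.7070/0.2740 = 4.64030

Final: 4.64030


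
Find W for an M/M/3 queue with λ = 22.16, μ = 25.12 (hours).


a = 0.8822; ρ = 0.2941; P₀ = 0.410956
Lq = P₀·a^c·ρ/(c!(1−ρ)²) = 0.02774
Wq = Lq/λ = 0.02774/22.16 = 0.001252 hr
W = Wq + 1/μ = 0.001252 + 0.03981 = 0.04106 hr

Final: 0.04106 hr


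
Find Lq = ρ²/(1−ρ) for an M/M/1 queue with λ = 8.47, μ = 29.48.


ρ = 8.47/29.48 = 0.2873
Lq = ρ²/(1−ρ) = 0.08255/0.7127 = 0.1158

Final: 0.1158


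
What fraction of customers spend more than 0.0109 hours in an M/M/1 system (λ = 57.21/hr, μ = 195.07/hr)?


W ~ Exponential(μ−λ) for M/M/1.
μ − λ = 195.07 − 57.21 = 137.8600
P(W > t) = e^{−(μ−λ)t} = e^{−1.5027} = 0.222534

Final: 0.222534


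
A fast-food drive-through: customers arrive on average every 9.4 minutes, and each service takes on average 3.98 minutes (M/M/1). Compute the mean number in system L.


λ = 60/9.4 = 6.3830 /hr
μ = 60/3.98 = 15.0754 /hr
ρ = λ/μ = 6.3830/15.0754 = 0.4234
L = ρ/(1−ρ) = 0.4234/0.5766 = 0.7343

Final: 0.7343


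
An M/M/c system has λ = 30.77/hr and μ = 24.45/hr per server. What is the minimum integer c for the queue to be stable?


Stability requires cμ > λ ⇔ c > λ/μ.
λ/μ = 30.77/24.45 = 1.2585
Minimum integer c = ⌊1.2585⌋ + 1 = 2
Check: 2·24.45 = 48.90 > 30.77, while 1·24.45 = 24.45 ≤ 30.77

Final: 2 servers


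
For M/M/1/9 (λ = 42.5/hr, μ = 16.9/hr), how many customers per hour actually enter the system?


ρ = 2.5148; P_K = (1−ρ)ρ^9/(1−ρ^10) = 0.602412
λ_eff = λ(1 − P_K) = 42.5·(1 − 0.602412) = 42.5·0.397588 = 16.8975 /hr

Final: 16.8975 /hr


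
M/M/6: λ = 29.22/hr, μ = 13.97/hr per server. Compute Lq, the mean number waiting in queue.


a = λ/μ = 2.0916; ρ = a/6 = 0.3486
P₀ = 0.123247
Lq = P₀·a^c·ρ / (c!·(1−ρ)²) = 0.123247·83.73419·0.3486/(720·0.42432)
= 0.01178

Final: 0.01178


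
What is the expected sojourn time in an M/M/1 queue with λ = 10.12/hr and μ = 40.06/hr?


W = 1/(μ−λ) = 1/(40.06 − 10.12) = 1/29.94 = 0.03340 hr

Final: 0.03340 hr


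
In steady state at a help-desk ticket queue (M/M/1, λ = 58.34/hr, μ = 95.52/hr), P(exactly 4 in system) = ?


ρ = 58.34/95.52 = 0.6108
P_n = (1−ρ)·ρ^n = (1 − 0.6108)·0.6108^4 = 0.3892·0.139152 = 0.054163

Final: 0.054163


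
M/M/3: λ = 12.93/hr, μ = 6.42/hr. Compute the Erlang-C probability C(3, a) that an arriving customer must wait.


a = λ/μ = 2.0140; ρ = a/3 = 0.6713
P₀ = 0.108874 (from M/M/c formula)
C(c,a) = [a^c/(c!(1−ρ))]·P₀ = [8.16941/(6·0.3287)]·0.108874
= 4.14278·0.108874 = 0.451041

Final: 0.451041


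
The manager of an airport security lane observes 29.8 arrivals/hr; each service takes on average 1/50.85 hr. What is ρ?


ρ = λ/μ = 29.8/50.85 = 0.5860

Final: 0.5860


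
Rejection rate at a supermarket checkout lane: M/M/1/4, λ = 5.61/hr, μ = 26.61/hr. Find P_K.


ρ = λ/μ = 5.61/26.61 = 0.2108
P_K = (1−ρ)ρ^K/(1−ρ^(K+1)) = (0.7892·0.001975)/(1 − 0.0004165)
= 0.001559/0.999584 = 0.001560

Final: 0.001560


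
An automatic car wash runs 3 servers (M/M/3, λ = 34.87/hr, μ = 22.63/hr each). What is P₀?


a = λ/μ = 34.87/22.63 = 1.5409; ρ = a/c = 0.5136
Σ_{k=0}^{2} a^k/k! (terms k=0..2) = 1.00000 + 1.54087 + 1.18715 = 3.72802
Tail: a^3/(3!(1−ρ)) = 3.65849/(6·0.4864) = 1.25366
P₀ = 1/(3.72802 + 1.25366) = 1/4.98168 = 0.200735

Final: 0.200735


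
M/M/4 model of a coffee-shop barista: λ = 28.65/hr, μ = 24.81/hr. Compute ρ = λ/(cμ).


ρ = λ/(cμ) = 28.65/(4·24.81) = 28.65/99.24 = 0.2887

Final: 0.2887


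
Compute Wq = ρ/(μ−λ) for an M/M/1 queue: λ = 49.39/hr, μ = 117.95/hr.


ρ = 49.39/117.95 = 0.4187
Wq = ρ/(μ−λ) = 0.4187/(117.95 − 49.39) = 0.4187/68.56 = 0.006108 hr

Final: 0.006108 hr


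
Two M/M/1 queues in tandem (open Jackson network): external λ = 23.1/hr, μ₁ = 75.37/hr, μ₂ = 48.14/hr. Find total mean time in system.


Each node sees arrival rate λ = 23.1/hr (tandem ⇒ throughput preserved).
W₁ = 1/(μ₁−λ) = 1/(75.37−23.1) = 0.01913 hr
W₂ = 1/(μ₂−λ) = 1/(48.14−23.1) = 0.03994 hr
W_total = W₁ + W₂ = 0.01913 + 0.03994 = 0.05907 hr

Final: 0.05907 hr


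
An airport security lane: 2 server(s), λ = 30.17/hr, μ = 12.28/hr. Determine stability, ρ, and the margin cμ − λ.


Total capacity cμ = 2·12.28 = 24.56/hr
ρ = λ/(cμ) = 30.17/24.56 = 1.2284
Stable ⇔ ρ < 1: NO
Spare capacity = cμ − λ = 24.56 − 30.17 = -5.61/hr

Final: ρ = 1.2284; unstable; margin = -5.61/hr


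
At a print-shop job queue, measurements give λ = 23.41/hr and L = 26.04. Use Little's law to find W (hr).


W = L/λ = 26.04/23.41 = 1.1123 hr

Final: 1.1123 hr


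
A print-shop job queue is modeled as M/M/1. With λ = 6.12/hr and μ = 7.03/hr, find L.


ρ = λ/μ = 6.12/7.03 = 0.8706
L = ρ/(1−ρ) = 0.8706/(1 − 0.8706) = 0.8706/0.1294 = 6.7253

Final: 6.7253


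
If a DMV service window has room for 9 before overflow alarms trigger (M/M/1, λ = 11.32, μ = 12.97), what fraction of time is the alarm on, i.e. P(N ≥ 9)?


ρ = 11.32/12.97 = 0.8728
P(N ≥ n) = ρ^n = 0.8728^9 = 0.293872

Final: 0.293872


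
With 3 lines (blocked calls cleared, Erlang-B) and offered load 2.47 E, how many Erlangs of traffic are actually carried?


B(3,2.47) = 0.278071 (Erlang-B)
Carried load = a(1 − B) = 2.47·(1 − 0.278071) = 2.47·0.721929 = 1.7832 E

Final: 1.7832 Erlangs


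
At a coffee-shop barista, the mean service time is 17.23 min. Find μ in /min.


μ = 1/(service time) in consistent units.
1 minute = 1 min, so μ = 1/17.23 = 0.05804 per minute

Final: 0.05804 /min


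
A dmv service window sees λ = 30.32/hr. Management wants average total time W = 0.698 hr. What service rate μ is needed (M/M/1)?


W = 1/(μ−λ) ⇒ μ − λ = 1/W = 1/0.698 = 1.4327
μ = λ + 1/W = 30.32 + 1.4327 = 31.7527 per hr

Final: 31.7527 /hr


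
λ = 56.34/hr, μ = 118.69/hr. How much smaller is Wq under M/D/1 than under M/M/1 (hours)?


ρ = 56.34/118.69 = 0.4747
Wq(M/M/1) = ρ/(μ−λ) = 0.4747/62.35 = 0.007613 hr
Wq(M/D/1) = ρ/(2(μ−λ)) = 0.003807 hr
Savings = 0.007613 − 0.003807 = 0.003807 hr

Final: 0.003807 hr


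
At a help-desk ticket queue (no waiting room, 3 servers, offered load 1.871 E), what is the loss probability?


B(c,a) = (a^c/c!) / Σ_{k=0}^{c} a^k/k!
a^3/3! = 1.091617
Σ terms (k=0..3): 1.00000 + 1.87100 + 1.75032 + 1.09162 = 5.712937
B = 1.091617/5.712937 = 0.191078

Final: 0.191078


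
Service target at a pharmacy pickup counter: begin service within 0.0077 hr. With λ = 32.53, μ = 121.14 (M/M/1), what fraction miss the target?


ρ = 32.53/121.14 = 0.2685
P(Wq > t) = ρ·e^{−(μ−λ)t} = 0.2685·e^{−0.6823}
= 0.2685·0.505455 = 0.135731

Final: 0.135731


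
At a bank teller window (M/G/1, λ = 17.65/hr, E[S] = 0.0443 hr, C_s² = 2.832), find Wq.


ρ = λ·E[S] = 17.65·0.0443 = 0.7819
E[S²] = E[S]²(1+C_s²) = 0.0443²·(1+2.832) = 0.007520
Wq = λ·E[S²]/(2(1−ρ)) = 17.65·0.007520/(2·0.2181) = 0.30429 hr

Final: 0.30429 hr


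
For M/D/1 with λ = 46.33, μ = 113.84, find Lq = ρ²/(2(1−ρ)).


ρ = 46.33/113.84 = 0.4070
M/D/1: Lq = ρ²/(2(1−ρ)) = 0.1656/(2·0.5930) = 0.13965

Final: 0.13965


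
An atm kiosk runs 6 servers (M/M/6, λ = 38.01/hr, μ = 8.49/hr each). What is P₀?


a = λ/μ = 38.01/8.49 = 4.4770; ρ = a/c = 0.7462
Σ_{k=0}^{5} a^k/k! (terms k=0..5) = 1.00000 + 4.47703 + 10.02191 + 14.95613 + 16.73977 + 14.98890 = 62.18374
Tail: a^6/(6!(1−ρ)) = 8052.69177/(720·0.2538) = 44.06249
P₀ = 1/(62.18374 + 44.06249) = 1/106.24622 = 0.009412

Final: 0.009412


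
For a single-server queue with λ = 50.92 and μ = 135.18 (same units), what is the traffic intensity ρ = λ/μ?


ρ = λ/μ = 50.92/135.18 = 0.3767

Final: 0.3767


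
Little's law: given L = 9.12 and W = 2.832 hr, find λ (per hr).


λ = L/W = 9.12/2.832 = 3.2203 /hr

Final: 3.2203 /hr
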